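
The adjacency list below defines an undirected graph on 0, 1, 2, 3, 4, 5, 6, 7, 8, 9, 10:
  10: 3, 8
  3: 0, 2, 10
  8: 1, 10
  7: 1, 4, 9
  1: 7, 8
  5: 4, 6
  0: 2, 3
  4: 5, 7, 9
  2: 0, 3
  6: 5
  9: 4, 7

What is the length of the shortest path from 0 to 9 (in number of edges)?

Distance 0: 0.
Distance 1: 2, 3.
Distance 2: 10.
Distance 3: 8.
Distance 4: 1.
Distance 5: 7.
Distance 6: 4, 9 — contains 9.

6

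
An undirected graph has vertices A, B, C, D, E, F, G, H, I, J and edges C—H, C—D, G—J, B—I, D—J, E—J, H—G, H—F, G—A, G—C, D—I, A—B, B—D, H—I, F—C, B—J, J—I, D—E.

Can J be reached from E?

Yes

Explore from E.
Distance 1: reach D, J.
Found J.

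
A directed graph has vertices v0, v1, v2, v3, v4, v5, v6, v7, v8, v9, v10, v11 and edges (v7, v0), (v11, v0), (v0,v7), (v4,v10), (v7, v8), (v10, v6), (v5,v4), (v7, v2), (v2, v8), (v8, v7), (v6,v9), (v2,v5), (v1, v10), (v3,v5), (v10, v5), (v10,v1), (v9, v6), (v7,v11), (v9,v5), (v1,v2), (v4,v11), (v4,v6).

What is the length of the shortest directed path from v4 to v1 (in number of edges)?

Distance 0: v4.
Distance 1: v6, v10, v11.
Distance 2: v0, v1, v5, v9 — contains v1.

2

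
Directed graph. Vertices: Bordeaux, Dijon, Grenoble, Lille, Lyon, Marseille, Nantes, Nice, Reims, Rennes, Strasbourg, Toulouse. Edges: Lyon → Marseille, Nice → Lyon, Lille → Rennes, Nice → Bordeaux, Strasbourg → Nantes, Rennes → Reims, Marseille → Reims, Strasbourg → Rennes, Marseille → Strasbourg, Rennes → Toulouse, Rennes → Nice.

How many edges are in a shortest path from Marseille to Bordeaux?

4

Distance 0: Marseille.
Distance 1: Reims, Strasbourg.
Distance 2: Nantes, Rennes.
Distance 3: Nice, Toulouse.
Distance 4: Bordeaux, Lyon — contains Bordeaux.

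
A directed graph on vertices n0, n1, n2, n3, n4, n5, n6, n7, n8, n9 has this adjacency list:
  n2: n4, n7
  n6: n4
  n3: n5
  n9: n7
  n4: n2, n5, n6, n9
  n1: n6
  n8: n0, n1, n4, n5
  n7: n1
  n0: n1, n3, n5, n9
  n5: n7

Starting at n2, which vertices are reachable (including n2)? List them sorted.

n1, n2, n4, n5, n6, n7, n9

Start at n2.
Its neighbours: n4, n7.
Then their neighbours: n1, n5, n6, n9.
Nothing further is reachable.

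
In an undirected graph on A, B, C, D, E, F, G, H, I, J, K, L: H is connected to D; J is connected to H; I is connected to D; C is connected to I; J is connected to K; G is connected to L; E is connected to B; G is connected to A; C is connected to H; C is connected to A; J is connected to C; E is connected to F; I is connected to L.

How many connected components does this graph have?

From A: component {A, C, D, G, H, I, J, K, L}.
From B: component {B, E, F}.
That's 2 components.

2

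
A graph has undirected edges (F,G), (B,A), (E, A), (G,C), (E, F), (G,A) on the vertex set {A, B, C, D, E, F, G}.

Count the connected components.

2

From A: component {A, B, C, E, F, G}.
From D: component {D}.
That's 2 components.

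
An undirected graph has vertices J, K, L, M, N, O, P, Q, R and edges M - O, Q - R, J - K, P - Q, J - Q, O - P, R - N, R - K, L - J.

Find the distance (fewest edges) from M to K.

5

Distance 0: M.
Distance 1: O.
Distance 2: P.
Distance 3: Q.
Distance 4: J, R.
Distance 5: K, L, N — contains K.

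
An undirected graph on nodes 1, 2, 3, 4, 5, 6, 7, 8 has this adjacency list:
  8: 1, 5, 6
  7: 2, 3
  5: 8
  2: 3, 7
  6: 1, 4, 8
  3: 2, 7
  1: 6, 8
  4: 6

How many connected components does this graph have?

2

From 1: component {1, 4, 5, 6, 8}.
From 2: component {2, 3, 7}.
That's 2 components.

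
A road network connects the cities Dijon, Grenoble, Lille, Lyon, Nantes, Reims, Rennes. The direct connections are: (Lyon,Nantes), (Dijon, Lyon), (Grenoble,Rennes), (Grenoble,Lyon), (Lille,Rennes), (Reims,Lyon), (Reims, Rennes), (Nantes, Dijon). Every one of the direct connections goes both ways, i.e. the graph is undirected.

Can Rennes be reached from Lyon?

Explore from Lyon.
Distance 1: reach Dijon, Grenoble, Nantes, Reims.
Distance 2: reach Rennes.
Found Rennes.

Yes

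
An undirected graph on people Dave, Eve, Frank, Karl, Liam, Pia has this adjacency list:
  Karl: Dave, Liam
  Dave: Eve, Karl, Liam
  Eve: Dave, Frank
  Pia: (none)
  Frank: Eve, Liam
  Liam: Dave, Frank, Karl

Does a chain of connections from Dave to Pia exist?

Explore from Dave.
Distance 1: reach Eve, Karl, Liam.
Distance 2: reach Frank.
The search is exhausted without reaching Pia; it lies in a different component.

No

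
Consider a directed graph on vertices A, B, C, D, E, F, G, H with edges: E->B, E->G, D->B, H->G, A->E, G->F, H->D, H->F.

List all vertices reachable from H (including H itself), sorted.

Start at H.
Its neighbours: D, F, G.
Then their neighbours: B.
Nothing further is reachable.

B, D, F, G, H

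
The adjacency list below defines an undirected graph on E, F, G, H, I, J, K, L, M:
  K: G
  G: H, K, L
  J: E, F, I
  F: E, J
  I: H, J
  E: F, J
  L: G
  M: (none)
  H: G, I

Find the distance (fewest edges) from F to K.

Distance 0: F.
Distance 1: E, J.
Distance 2: I.
Distance 3: H.
Distance 4: G.
Distance 5: K, L — contains K.

5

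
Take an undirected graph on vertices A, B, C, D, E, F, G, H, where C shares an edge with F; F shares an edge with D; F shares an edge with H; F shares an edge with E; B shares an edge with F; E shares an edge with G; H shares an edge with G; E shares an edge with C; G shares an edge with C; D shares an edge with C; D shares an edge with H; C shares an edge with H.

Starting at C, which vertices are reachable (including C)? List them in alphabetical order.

Start at C.
Its neighbours: D, E, F, G, H.
Then their neighbours: B.
Nothing further is reachable.

B, C, D, E, F, G, H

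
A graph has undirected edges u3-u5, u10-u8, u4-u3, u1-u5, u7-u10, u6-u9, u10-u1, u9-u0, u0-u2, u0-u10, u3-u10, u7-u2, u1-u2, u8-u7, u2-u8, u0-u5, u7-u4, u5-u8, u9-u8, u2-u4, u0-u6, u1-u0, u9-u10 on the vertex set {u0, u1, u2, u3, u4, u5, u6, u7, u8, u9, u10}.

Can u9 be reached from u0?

Yes

Explore from u0.
Distance 1: reach u1, u2, u5, u6, u9, u10.
Found u9.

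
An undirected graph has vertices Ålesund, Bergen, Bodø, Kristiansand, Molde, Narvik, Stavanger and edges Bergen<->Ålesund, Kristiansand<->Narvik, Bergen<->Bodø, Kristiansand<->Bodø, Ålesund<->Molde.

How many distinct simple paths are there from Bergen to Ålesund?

1

Bergen–Ålesund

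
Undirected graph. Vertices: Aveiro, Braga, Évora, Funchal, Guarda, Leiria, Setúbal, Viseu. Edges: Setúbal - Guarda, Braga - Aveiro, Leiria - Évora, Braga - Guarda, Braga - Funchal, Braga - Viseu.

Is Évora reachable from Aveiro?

No

Explore from Aveiro.
Distance 1: reach Braga.
Distance 2: reach Funchal, Guarda, Viseu.
Distance 3: reach Setúbal.
The search is exhausted without reaching Évora; it lies in a different component.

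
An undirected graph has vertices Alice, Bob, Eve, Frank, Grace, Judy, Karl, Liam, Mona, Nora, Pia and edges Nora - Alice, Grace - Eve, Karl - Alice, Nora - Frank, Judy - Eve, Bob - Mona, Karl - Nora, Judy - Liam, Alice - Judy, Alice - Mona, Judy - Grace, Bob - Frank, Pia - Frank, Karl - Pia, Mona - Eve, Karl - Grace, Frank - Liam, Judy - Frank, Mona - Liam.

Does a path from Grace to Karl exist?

Explore from Grace.
Distance 1: reach Eve, Judy, Karl.
Found Karl.

Yes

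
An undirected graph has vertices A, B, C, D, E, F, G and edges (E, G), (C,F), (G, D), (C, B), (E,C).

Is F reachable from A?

A has no edges, so nothing is reachable from it.

No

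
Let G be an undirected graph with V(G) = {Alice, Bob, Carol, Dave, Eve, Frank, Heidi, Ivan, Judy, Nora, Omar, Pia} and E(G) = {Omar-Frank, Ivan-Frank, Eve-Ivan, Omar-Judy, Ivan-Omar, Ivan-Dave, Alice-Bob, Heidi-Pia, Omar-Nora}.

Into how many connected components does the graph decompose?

4

From Alice: component {Alice, Bob}.
From Carol: component {Carol}.
From Dave: component {Dave, Eve, Frank, Ivan, Judy, Nora, Omar}.
From Heidi: component {Heidi, Pia}.
That's 4 components.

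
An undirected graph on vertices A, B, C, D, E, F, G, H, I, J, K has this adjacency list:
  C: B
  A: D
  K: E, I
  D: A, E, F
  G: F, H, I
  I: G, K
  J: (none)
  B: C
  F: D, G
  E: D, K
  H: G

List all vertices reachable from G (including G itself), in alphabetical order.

Start at G.
Its neighbours: F, H, I.
Then their neighbours: D, K.
Then next layer: A, E.
Nothing further is reachable.

A, D, E, F, G, H, I, K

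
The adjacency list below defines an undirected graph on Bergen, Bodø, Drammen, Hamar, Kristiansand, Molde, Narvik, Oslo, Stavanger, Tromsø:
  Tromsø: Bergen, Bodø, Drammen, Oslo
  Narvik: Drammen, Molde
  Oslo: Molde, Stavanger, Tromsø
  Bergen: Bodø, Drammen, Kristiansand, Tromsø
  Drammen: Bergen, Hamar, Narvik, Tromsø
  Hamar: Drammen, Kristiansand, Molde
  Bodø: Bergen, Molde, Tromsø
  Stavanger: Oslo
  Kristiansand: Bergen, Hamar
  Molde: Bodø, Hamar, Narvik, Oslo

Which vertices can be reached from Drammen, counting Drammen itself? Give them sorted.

Start at Drammen.
Its neighbours: Bergen, Hamar, Narvik, Tromsø.
Then their neighbours: Bodø, Kristiansand, Molde, Oslo.
Then next layer: Stavanger.
Every vertex is now reached.

Bergen, Bodø, Drammen, Hamar, Kristiansand, Molde, Narvik, Oslo, Stavanger, Tromsø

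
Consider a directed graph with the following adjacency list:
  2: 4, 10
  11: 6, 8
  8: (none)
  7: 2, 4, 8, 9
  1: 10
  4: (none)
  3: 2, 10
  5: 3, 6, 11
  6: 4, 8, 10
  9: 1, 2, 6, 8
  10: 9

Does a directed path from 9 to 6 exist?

Explore from 9.
Distance 1: reach 1, 2, 6, 8.
Found 6.

Yes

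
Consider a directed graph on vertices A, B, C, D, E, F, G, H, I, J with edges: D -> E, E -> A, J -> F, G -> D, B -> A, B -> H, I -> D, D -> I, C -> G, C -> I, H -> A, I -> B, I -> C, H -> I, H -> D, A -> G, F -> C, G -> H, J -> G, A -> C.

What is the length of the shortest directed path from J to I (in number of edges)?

Distance 0: J.
Distance 1: F, G.
Distance 2: C, D, H.
Distance 3: A, E, I — contains I.

3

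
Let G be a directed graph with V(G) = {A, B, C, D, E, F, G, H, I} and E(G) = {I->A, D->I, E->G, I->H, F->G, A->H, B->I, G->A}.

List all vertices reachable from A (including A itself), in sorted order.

Start at A.
Its neighbours: H.
Nothing further is reachable.

A, H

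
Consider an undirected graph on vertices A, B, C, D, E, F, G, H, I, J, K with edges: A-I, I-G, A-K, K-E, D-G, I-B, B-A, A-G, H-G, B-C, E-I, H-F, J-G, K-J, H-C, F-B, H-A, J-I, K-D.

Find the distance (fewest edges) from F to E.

Distance 0: F.
Distance 1: B, H.
Distance 2: A, C, G, I.
Distance 3: D, E, J, K — contains E.

3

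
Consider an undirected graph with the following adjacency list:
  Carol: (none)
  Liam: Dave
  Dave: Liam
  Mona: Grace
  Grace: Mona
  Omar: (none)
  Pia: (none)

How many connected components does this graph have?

From Carol: component {Carol}.
From Dave: component {Dave, Liam}.
From Grace: component {Grace, Mona}.
From Omar: component {Omar}.
From Pia: component {Pia}.
That's 5 components.

5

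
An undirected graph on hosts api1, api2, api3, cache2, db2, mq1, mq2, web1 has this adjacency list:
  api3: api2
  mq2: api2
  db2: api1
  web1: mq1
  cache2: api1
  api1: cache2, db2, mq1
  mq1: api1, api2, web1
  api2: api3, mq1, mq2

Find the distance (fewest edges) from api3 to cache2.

4

Distance 0: api3.
Distance 1: api2.
Distance 2: mq1, mq2.
Distance 3: api1, web1.
Distance 4: cache2, db2 — contains cache2.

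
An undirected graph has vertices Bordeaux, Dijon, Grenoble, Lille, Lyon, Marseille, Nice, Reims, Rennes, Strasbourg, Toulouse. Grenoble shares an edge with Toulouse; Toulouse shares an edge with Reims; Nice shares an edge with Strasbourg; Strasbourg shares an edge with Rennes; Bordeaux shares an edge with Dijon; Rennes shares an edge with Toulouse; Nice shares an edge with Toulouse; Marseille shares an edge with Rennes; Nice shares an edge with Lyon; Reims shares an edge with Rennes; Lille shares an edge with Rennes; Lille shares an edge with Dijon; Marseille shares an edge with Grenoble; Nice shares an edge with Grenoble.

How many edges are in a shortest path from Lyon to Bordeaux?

Distance 0: Lyon.
Distance 1: Nice.
Distance 2: Grenoble, Strasbourg, Toulouse.
Distance 3: Marseille, Reims, Rennes.
Distance 4: Lille.
Distance 5: Dijon.
Distance 6: Bordeaux — contains Bordeaux.

6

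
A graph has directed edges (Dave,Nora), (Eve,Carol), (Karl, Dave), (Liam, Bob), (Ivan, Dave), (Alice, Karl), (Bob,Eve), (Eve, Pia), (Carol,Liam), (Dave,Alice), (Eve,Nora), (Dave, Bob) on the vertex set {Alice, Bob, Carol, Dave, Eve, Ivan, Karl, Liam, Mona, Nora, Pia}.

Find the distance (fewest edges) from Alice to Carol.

Distance 0: Alice.
Distance 1: Karl.
Distance 2: Dave.
Distance 3: Bob, Nora.
Distance 4: Eve.
Distance 5: Carol, Pia — contains Carol.

5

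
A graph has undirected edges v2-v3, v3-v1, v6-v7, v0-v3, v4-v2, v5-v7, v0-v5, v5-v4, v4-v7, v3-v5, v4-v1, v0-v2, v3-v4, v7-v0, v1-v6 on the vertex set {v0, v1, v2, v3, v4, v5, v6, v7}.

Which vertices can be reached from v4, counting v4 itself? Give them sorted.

Start at v4.
Its neighbours: v1, v2, v3, v5, v7.
Then their neighbours: v0, v6.
Every vertex is now reached.

v0, v1, v2, v3, v4, v5, v6, v7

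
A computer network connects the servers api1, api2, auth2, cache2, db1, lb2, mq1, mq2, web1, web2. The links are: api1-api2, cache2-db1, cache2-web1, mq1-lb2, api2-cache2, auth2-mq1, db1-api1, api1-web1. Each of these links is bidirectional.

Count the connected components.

4

From api1: component {api1, api2, cache2, db1, web1}.
From auth2: component {auth2, lb2, mq1}.
From mq2: component {mq2}.
From web2: component {web2}.
That's 4 components.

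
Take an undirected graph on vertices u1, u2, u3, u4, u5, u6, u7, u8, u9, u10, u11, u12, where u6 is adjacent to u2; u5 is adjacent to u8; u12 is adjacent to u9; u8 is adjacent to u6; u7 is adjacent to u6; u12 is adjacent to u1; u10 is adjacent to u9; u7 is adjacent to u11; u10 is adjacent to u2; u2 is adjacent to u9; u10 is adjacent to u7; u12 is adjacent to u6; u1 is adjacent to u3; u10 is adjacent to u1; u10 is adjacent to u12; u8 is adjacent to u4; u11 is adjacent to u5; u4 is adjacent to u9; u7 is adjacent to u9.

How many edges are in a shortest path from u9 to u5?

3

Distance 0: u9.
Distance 1: u2, u4, u7, u10, u12.
Distance 2: u1, u6, u8, u11.
Distance 3: u3, u5 — contains u5.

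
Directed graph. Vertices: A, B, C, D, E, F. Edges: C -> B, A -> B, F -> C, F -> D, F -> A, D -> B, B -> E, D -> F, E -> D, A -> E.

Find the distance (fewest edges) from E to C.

Distance 0: E.
Distance 1: D.
Distance 2: B, F.
Distance 3: A, C — contains C.

3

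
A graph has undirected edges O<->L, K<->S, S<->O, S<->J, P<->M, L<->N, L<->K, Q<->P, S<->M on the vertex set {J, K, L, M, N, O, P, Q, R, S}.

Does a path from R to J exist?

R has no edges, so nothing is reachable from it.

No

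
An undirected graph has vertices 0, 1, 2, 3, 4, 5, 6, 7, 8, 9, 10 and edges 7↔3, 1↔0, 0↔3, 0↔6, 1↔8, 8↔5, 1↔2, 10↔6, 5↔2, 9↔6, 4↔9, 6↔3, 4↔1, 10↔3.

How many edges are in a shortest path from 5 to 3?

4

Distance 0: 5.
Distance 1: 2, 8.
Distance 2: 1.
Distance 3: 0, 4.
Distance 4: 3, 6, 9 — contains 3.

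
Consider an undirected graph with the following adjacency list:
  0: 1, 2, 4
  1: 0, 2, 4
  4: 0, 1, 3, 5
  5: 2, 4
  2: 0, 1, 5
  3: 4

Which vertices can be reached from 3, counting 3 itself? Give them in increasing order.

0, 1, 2, 3, 4, 5

Start at 3.
Its neighbours: 4.
Then their neighbours: 0, 1, 5.
Then next layer: 2.
Every vertex is now reached.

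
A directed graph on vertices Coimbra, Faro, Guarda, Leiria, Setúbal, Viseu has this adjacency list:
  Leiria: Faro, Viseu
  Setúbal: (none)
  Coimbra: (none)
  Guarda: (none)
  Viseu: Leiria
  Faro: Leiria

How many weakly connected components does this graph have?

From Coimbra: component {Coimbra}.
From Faro: component {Faro, Leiria, Viseu}.
From Guarda: component {Guarda}.
From Setúbal: component {Setúbal}.
That's 4 components.

4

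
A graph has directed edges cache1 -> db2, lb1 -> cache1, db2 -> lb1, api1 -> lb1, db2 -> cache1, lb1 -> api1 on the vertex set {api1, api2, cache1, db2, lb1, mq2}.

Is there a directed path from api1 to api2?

No

Explore from api1.
Distance 1: reach lb1.
Distance 2: reach cache1.
Distance 3: reach db2.
The search from api1 is exhausted; no directed path reaches api2.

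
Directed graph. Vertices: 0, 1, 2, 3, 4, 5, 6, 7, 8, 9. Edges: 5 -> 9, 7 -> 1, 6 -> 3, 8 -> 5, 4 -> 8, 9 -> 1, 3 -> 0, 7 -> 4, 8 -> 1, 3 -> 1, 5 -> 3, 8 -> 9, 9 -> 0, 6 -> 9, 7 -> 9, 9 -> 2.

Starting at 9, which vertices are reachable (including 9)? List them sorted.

0, 1, 2, 9

Start at 9.
Its neighbours: 0, 1, 2.
Nothing further is reachable.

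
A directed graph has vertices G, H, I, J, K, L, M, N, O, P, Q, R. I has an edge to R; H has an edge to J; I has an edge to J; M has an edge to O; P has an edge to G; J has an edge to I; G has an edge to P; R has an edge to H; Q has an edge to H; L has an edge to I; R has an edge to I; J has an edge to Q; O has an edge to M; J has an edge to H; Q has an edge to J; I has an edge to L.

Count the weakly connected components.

From G: component {G, P}.
From H: component {H, I, J, L, Q, R}.
From K: component {K}.
From M: component {M, O}.
From N: component {N}.
That's 5 components.

5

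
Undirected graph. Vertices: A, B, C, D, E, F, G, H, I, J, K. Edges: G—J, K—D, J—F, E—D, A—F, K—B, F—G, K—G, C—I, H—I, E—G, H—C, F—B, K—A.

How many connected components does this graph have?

From A: component {A, B, D, E, F, G, J, K}.
From C: component {C, H, I}.
That's 2 components.

2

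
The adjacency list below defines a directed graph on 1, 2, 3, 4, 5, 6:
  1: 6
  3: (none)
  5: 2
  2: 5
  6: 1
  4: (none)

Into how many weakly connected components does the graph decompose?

4

From 1: component {1, 6}.
From 2: component {2, 5}.
From 3: component {3}.
From 4: component {4}.
That's 4 components.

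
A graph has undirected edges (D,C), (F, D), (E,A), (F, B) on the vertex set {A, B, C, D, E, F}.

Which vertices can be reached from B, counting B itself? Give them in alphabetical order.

Start at B.
Its neighbours: F.
Then their neighbours: D.
Then next layer: C.
Nothing further is reachable.

B, C, D, F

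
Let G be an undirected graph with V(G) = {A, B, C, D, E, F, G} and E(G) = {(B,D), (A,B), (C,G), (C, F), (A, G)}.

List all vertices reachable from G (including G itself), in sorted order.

Start at G.
Its neighbours: A, C.
Then their neighbours: B, F.
Then next layer: D.
Nothing further is reachable.

A, B, C, D, F, G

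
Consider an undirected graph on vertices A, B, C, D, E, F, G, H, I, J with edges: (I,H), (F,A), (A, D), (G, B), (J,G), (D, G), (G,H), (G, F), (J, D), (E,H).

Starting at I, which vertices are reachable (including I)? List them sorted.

Start at I.
Its neighbours: H.
Then their neighbours: E, G.
Then next layer: B, D, F, J.
Then next layer: A.
Nothing further is reachable.

A, B, D, E, F, G, H, I, J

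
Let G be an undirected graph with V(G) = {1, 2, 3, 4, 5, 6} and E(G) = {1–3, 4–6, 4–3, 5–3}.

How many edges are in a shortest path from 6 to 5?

3

Distance 0: 6.
Distance 1: 4.
Distance 2: 3.
Distance 3: 1, 5 — contains 5.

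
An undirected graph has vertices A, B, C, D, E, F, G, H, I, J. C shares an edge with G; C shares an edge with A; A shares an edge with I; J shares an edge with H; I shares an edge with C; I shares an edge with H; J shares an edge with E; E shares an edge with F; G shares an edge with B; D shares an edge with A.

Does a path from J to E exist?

Explore from J.
Distance 1: reach E, H.
Found E.

Yes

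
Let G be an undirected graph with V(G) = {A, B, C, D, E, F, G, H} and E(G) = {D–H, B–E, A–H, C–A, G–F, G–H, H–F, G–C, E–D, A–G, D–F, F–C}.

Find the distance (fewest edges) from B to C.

4

Distance 0: B.
Distance 1: E.
Distance 2: D.
Distance 3: F, H.
Distance 4: A, C, G — contains C.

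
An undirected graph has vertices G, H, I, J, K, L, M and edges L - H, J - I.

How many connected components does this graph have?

5

From G: component {G}.
From H: component {H, L}.
From I: component {I, J}.
From K: component {K}.
From M: component {M}.
That's 5 components.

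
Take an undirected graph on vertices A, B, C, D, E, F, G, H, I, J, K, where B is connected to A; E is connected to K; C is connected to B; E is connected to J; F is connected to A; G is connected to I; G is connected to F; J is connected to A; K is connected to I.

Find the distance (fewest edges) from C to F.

3

Distance 0: C.
Distance 1: B.
Distance 2: A.
Distance 3: F, J — contains F.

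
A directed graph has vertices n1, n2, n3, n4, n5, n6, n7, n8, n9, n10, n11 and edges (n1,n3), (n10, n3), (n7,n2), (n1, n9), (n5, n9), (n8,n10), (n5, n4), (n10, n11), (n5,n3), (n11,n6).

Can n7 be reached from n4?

No

n4 has no outgoing edges, so nothing is reachable from it.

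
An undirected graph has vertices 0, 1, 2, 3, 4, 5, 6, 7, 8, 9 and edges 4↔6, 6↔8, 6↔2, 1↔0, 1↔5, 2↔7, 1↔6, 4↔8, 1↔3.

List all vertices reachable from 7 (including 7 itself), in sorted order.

Start at 7.
Its neighbours: 2.
Then their neighbours: 6.
Then next layer: 1, 4, 8.
Then next layer: 0, 3, 5.
Nothing further is reachable.

0, 1, 2, 3, 4, 5, 6, 7, 8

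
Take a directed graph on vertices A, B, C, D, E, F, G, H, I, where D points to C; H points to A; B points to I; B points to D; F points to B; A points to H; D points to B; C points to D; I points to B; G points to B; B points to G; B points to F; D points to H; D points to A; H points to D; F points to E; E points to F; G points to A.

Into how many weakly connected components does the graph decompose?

1

From A: component {A, B, C, D, E, F, G, H, I}.
That's 1 component.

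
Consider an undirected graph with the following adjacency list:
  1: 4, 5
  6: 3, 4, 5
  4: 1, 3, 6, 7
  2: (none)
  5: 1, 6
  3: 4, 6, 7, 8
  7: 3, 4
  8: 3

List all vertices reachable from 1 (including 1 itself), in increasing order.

1, 3, 4, 5, 6, 7, 8

Start at 1.
Its neighbours: 4, 5.
Then their neighbours: 3, 6, 7.
Then next layer: 8.
Nothing further is reachable.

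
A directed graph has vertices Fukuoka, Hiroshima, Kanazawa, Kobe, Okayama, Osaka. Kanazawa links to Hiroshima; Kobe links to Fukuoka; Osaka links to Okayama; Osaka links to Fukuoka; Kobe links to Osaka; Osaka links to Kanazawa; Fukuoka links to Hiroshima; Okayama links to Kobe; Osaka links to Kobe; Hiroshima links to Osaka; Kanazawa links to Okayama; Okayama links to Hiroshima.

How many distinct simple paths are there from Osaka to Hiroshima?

7

Osaka→Fukuoka→Hiroshima
Osaka→Kanazawa→Hiroshima
Osaka→Kanazawa→Okayama→Hiroshima
Osaka→Kanazawa→Okayama→Kobe→Fukuoka→Hiroshima
Osaka→Kobe→Fukuoka→Hiroshima
Osaka→Okayama→Hiroshima
Osaka→Okayama→Kobe→Fukuoka→Hiroshima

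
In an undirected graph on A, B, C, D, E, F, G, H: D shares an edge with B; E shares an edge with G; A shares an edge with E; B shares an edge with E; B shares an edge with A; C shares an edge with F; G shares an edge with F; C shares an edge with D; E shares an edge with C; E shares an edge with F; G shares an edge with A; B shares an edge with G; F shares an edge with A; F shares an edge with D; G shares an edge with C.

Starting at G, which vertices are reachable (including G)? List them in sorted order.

A, B, C, D, E, F, G

Start at G.
Its neighbours: A, B, C, E, F.
Then their neighbours: D.
Nothing further is reachable.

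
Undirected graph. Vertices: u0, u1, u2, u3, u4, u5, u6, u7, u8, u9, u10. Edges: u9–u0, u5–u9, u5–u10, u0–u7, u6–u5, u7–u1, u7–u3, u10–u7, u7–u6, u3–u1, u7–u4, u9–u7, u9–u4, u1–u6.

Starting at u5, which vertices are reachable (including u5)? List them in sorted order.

u0, u1, u3, u4, u5, u6, u7, u9, u10

Start at u5.
Its neighbours: u6, u9, u10.
Then their neighbours: u0, u1, u4, u7.
Then next layer: u3.
Nothing further is reachable.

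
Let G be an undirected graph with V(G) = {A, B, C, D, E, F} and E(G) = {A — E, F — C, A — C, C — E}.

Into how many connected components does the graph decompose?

From A: component {A, C, E, F}.
From B: component {B}.
From D: component {D}.
That's 3 components.

3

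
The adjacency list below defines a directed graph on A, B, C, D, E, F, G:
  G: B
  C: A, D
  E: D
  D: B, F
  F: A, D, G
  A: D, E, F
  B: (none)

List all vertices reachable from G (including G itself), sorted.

B, G

Start at G.
Its neighbours: B.
Nothing further is reachable.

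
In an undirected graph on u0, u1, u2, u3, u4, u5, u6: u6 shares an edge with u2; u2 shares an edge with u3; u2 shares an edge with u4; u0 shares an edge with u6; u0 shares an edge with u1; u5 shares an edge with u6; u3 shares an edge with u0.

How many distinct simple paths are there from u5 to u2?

u5–u6–u0–u3–u2
u5–u6–u2

2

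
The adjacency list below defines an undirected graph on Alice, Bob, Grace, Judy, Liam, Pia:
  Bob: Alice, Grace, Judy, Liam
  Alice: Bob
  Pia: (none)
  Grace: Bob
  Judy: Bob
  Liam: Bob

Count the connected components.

2

From Alice: component {Alice, Bob, Grace, Judy, Liam}.
From Pia: component {Pia}.
That's 2 components.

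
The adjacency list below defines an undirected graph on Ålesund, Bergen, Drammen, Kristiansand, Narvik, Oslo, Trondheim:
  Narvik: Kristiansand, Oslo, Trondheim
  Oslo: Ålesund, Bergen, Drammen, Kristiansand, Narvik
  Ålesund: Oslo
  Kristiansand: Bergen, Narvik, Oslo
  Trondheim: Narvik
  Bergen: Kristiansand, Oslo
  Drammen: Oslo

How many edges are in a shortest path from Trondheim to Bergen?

3

Distance 0: Trondheim.
Distance 1: Narvik.
Distance 2: Kristiansand, Oslo.
Distance 3: Ålesund, Bergen, Drammen — contains Bergen.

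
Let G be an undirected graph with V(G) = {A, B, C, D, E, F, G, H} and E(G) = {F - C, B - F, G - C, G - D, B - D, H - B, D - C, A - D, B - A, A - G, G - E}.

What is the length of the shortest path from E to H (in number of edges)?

Distance 0: E.
Distance 1: G.
Distance 2: A, C, D.
Distance 3: B, F.
Distance 4: H — contains H.

4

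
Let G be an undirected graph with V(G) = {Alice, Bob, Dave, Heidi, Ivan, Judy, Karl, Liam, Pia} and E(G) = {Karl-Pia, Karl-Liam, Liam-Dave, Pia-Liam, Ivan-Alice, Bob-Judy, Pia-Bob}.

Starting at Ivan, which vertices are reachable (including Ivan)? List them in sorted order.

Start at Ivan.
Its neighbours: Alice.
Nothing further is reachable.

Alice, Ivan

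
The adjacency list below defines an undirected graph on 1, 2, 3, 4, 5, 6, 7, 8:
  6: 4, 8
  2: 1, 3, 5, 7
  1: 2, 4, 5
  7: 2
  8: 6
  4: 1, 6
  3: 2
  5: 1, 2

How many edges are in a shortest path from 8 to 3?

5

Distance 0: 8.
Distance 1: 6.
Distance 2: 4.
Distance 3: 1.
Distance 4: 2, 5.
Distance 5: 3, 7 — contains 3.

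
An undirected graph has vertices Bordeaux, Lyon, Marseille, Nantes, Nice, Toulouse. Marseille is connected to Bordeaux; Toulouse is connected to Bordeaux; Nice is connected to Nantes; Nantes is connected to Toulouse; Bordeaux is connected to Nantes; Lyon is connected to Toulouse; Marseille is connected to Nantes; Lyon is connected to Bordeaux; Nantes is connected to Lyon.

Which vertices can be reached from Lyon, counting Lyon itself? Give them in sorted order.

Start at Lyon.
Its neighbours: Bordeaux, Nantes, Toulouse.
Then their neighbours: Marseille, Nice.
Every vertex is now reached.

Bordeaux, Lyon, Marseille, Nantes, Nice, Toulouse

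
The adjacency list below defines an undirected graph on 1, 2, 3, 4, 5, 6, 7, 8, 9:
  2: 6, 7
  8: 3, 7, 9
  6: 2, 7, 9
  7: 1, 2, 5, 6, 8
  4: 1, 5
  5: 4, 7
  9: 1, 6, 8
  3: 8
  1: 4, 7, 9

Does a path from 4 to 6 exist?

Yes

Explore from 4.
Distance 1: reach 1, 5.
Distance 2: reach 7, 9.
Distance 3: reach 2, 6, 8.
Found 6.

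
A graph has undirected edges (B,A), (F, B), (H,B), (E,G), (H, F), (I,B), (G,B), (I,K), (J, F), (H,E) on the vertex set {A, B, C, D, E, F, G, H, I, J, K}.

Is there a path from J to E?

Explore from J.
Distance 1: reach F.
Distance 2: reach B, H.
Distance 3: reach A, E, G, I.
Found E.

Yes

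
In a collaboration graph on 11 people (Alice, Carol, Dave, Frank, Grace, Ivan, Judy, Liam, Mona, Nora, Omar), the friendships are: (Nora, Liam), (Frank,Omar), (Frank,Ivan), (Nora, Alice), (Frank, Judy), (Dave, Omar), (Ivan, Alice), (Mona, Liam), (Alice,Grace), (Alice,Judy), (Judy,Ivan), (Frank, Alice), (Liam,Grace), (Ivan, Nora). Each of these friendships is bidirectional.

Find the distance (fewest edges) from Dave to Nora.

4

Distance 0: Dave.
Distance 1: Omar.
Distance 2: Frank.
Distance 3: Alice, Ivan, Judy.
Distance 4: Grace, Nora — contains Nora.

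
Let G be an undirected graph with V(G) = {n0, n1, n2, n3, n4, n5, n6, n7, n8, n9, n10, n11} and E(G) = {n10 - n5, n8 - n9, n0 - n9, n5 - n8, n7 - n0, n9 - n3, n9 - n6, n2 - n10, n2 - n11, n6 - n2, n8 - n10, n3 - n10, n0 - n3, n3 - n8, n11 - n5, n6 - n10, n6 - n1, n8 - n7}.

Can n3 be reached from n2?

Explore from n2.
Distance 1: reach n6, n10, n11.
Distance 2: reach n1, n3, n5, n8, n9.
Found n3.

Yes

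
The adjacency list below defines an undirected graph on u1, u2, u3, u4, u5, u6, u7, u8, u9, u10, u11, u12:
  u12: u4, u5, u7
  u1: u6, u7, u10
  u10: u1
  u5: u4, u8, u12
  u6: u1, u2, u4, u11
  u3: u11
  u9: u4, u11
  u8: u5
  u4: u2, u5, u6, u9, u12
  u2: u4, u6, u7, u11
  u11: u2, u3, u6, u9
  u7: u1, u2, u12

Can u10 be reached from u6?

Yes

Explore from u6.
Distance 1: reach u1, u2, u4, u11.
Distance 2: reach u3, u5, u7, u9, u10, u12.
Found u10.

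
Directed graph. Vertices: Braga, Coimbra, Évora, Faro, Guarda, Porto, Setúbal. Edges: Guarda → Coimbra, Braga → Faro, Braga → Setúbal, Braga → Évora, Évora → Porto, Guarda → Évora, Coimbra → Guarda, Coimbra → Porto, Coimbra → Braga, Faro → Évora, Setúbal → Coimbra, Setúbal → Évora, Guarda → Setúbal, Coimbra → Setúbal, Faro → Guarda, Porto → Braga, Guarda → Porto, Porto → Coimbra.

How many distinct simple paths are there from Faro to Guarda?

Faro→Évora→Porto→Braga→Setúbal→Coimbra→Guarda
Faro→Évora→Porto→Coimbra→Guarda
Faro→Guarda

3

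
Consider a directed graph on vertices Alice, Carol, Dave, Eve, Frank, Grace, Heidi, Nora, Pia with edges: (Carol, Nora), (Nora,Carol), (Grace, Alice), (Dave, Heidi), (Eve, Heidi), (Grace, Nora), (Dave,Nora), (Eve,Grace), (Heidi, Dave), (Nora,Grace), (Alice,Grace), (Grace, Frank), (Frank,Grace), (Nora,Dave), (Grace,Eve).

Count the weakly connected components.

2

From Alice: component {Alice, Carol, Dave, Eve, Frank, Grace, Heidi, Nora}.
From Pia: component {Pia}.
That's 2 components.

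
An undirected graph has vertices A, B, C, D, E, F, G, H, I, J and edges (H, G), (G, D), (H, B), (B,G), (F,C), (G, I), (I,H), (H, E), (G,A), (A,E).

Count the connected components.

3

From A: component {A, B, D, E, G, H, I}.
From C: component {C, F}.
From J: component {J}.
That's 3 components.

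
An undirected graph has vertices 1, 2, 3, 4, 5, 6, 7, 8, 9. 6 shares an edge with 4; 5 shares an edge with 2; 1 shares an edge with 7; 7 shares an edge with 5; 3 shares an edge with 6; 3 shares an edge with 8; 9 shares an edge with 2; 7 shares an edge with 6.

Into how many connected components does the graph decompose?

From 1: component {1, 2, 3, 4, 5, 6, 7, 8, 9}.
That's 1 component.

1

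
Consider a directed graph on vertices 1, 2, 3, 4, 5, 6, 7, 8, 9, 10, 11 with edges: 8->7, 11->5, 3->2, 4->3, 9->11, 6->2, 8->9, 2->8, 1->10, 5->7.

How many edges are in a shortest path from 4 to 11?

Distance 0: 4.
Distance 1: 3.
Distance 2: 2.
Distance 3: 8.
Distance 4: 7, 9.
Distance 5: 11 — contains 11.

5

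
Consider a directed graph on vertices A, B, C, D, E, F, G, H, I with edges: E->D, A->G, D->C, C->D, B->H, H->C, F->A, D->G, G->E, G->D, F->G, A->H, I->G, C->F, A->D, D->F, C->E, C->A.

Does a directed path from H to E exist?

Explore from H.
Distance 1: reach C.
Distance 2: reach A, D, E, F.
Found E.

Yes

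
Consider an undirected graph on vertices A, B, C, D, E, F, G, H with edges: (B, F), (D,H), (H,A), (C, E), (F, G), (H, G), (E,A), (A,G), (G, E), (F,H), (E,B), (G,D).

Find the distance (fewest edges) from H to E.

Distance 0: H.
Distance 1: A, D, F, G.
Distance 2: B, E — contains E.

2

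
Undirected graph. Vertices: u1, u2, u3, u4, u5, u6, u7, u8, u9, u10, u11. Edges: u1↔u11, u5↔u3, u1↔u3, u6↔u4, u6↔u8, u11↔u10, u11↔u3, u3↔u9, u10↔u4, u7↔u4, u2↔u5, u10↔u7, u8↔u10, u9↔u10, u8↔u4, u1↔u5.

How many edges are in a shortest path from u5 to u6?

5

Distance 0: u5.
Distance 1: u1, u2, u3.
Distance 2: u9, u11.
Distance 3: u10.
Distance 4: u4, u7, u8.
Distance 5: u6 — contains u6.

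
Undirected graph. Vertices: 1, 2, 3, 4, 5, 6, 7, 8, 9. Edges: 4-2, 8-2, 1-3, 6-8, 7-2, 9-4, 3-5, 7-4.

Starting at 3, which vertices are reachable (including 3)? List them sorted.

1, 3, 5

Start at 3.
Its neighbours: 1, 5.
Nothing further is reachable.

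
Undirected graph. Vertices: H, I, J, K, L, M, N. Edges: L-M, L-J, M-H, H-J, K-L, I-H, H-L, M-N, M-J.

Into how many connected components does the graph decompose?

From H: component {H, I, J, K, L, M, N}.
That's 1 component.

1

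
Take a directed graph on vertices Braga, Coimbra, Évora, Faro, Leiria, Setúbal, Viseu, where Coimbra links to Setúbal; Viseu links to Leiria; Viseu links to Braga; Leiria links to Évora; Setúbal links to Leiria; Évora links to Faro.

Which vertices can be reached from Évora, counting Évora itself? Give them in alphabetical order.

Évora, Faro

Start at Évora.
Its neighbours: Faro.
Nothing further is reachable.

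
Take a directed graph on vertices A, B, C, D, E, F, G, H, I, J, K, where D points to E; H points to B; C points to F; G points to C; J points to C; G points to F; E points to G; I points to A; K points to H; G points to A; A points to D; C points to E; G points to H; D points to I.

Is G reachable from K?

No

Explore from K.
Distance 1: reach H.
Distance 2: reach B.
The search from K is exhausted; no directed path reaches G.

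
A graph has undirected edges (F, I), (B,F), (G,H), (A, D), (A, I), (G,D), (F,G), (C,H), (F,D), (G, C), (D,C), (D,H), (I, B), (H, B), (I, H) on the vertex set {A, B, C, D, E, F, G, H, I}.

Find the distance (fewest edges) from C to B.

Distance 0: C.
Distance 1: D, G, H.
Distance 2: A, B, F, I — contains B.

2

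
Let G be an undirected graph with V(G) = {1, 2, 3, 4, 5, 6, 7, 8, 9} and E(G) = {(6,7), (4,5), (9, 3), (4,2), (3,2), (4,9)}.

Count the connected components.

From 1: component {1}.
From 2: component {2, 3, 4, 5, 9}.
From 6: component {6, 7}.
From 8: component {8}.
That's 4 components.

4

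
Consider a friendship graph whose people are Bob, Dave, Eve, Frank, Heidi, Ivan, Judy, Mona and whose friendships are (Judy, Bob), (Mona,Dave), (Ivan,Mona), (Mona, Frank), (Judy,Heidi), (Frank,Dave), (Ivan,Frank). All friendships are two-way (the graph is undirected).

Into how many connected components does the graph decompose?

From Bob: component {Bob, Heidi, Judy}.
From Dave: component {Dave, Frank, Ivan, Mona}.
From Eve: component {Eve}.
That's 3 components.

3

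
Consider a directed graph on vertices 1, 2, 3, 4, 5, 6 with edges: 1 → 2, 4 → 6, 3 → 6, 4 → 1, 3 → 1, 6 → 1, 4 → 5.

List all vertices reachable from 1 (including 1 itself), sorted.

Start at 1.
Its neighbours: 2.
Nothing further is reachable.

1, 2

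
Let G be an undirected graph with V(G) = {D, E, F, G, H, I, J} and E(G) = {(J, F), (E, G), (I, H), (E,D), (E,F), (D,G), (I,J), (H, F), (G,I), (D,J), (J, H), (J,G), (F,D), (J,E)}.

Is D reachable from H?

Explore from H.
Distance 1: reach F, I, J.
Distance 2: reach D, E, G.
Found D.

Yes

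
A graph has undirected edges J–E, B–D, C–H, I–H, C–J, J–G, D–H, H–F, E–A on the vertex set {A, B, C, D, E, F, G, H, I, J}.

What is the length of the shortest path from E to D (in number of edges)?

4

Distance 0: E.
Distance 1: A, J.
Distance 2: C, G.
Distance 3: H.
Distance 4: D, F, I — contains D.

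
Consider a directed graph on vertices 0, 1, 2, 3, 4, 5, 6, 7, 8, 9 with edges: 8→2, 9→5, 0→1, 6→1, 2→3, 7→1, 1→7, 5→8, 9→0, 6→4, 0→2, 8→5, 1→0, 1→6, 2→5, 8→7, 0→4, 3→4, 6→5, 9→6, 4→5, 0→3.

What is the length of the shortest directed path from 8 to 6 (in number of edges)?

3

Distance 0: 8.
Distance 1: 2, 5, 7.
Distance 2: 1, 3.
Distance 3: 0, 4, 6 — contains 6.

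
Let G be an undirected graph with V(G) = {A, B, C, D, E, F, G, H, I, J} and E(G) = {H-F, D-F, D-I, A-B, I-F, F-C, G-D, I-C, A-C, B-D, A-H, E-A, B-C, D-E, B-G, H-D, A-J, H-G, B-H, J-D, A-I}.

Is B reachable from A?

Yes

Explore from A.
Distance 1: reach B, C, E, H, I, J.
Found B.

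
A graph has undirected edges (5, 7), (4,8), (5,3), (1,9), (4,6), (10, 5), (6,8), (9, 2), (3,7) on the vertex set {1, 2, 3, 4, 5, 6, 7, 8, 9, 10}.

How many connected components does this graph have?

3

From 1: component {1, 2, 9}.
From 3: component {3, 5, 7, 10}.
From 4: component {4, 6, 8}.
That's 3 components.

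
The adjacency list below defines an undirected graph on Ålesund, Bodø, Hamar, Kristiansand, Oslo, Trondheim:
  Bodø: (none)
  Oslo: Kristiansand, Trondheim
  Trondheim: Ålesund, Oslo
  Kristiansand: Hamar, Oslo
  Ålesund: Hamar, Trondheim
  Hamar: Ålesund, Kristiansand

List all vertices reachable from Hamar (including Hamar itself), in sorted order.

Ålesund, Hamar, Kristiansand, Oslo, Trondheim

Start at Hamar.
Its neighbours: Ålesund, Kristiansand.
Then their neighbours: Oslo, Trondheim.
Nothing further is reachable.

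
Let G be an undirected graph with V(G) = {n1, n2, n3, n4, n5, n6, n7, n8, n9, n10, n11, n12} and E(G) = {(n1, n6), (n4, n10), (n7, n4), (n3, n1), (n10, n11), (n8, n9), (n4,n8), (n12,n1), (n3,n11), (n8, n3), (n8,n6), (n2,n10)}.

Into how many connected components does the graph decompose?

From n1: component {n1, n2, n3, n4, n6, n7, n8, n9, n10, n11, n12}.
From n5: component {n5}.
That's 2 components.

2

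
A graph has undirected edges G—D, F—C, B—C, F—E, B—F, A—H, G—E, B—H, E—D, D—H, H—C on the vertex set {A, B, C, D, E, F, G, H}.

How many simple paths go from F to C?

F–B–C
F–B–H–C
F–C
F–E–D–H–B–C
F–E–D–H–C
F–E–G–D–H–B–C
F–E–G–D–H–C

7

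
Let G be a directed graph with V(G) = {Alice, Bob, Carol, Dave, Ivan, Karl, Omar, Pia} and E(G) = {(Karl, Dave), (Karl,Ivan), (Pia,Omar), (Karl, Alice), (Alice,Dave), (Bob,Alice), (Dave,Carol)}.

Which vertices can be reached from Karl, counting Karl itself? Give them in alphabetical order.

Start at Karl.
Its neighbours: Alice, Dave, Ivan.
Then their neighbours: Carol.
Nothing further is reachable.

Alice, Carol, Dave, Ivan, Karl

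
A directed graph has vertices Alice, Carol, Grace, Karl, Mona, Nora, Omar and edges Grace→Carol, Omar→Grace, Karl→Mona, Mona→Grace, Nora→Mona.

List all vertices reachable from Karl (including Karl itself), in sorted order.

Carol, Grace, Karl, Mona

Start at Karl.
Its neighbours: Mona.
Then their neighbours: Grace.
Then next layer: Carol.
Nothing further is reachable.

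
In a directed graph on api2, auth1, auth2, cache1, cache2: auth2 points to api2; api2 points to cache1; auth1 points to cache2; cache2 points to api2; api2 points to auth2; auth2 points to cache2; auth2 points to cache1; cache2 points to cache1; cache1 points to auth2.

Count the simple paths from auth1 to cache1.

auth1→cache2→api2→auth2→cache1
auth1→cache2→api2→cache1
auth1→cache2→cache1

3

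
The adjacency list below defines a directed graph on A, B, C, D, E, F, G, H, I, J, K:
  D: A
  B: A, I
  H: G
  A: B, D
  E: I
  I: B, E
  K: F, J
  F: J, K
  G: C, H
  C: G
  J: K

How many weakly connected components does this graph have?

3

From A: component {A, B, D, E, I}.
From C: component {C, G, H}.
From F: component {F, J, K}.
That's 3 components.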